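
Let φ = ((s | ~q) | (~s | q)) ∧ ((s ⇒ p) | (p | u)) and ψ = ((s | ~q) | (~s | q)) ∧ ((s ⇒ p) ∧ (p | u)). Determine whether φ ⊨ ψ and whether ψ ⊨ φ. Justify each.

Only the reverse direction holds.

(⟸) Assume the antecedent. If p is true, the consequent reduces to true regardless of the other variables. If p is false, the antecedent forces (p = F, u = T, q = F, s = F) or (p = F, u = T, q = T, s = F), and the consequent holds there. Either way the consequent holds.

(⟹) This fails. Under p = F, u = F, q = F, s = F, the left side is true but the right side is false.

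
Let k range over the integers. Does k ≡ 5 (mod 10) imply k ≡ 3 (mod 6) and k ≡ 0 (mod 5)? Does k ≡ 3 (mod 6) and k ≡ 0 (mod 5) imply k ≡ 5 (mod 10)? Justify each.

Converse. If k ≡ 3 (mod 6) and k ≡ 0 (mod 5), then by the Chinese remainder theorem k ≡ 15 (mod 30). Since 15 ≡ 5 (mod 10) and 10 ∣ 30, we get k ≡ 5 (mod 10).

Forward direction. This fails: k = 25 gives 25 ≡ 5 (mod 10) but 25 ≡ 1 (mod 6), so the conjunction on the right does not hold.

Not equivalent: only (⇐) holds.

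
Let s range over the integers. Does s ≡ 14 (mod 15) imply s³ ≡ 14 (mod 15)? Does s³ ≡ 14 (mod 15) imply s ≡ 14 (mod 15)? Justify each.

The biconditional holds.

Forward direction. Suppose s ≡ 14 (mod 15). Write s = 15j + 14. Then (15j + 14)³ = 3375j³ + 9450j² + 8820j + 2744 = 15(225j³ + 630j² + 588j + 182) + 14, so s³ ≡ 14 (mod 15).

Converse. Suppose s³ ≡ 14 (mod 15). The only residue r in {0, …, 14} with r³ ≡ 14 (mod 15) is r = 14, so s ≡ 14 (mod 15).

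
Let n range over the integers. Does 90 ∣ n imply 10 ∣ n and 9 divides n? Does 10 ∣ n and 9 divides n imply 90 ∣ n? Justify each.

Both implications hold.

(←) Suppose 10 ∣ n and 9 ∣ n. Any common multiple of 10 and 9 is a multiple of their lcm; here gcd(10, 9) = 1, so lcm(10, 9) = 10·9 = 90, so 90 ∣ n.

(→) If 90 ∣ n, write n = 90q. Since 90 = 9·10, n = 10·(9q), so 10 ∣ n; and since 90 = 10·9, n = 9·(10q), so 9 ∣ n.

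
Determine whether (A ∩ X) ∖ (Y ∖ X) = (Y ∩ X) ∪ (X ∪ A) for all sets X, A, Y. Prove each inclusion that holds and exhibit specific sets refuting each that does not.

The sets are not equal: only the forward inclusion holds.

Forward inclusion. Let x ∈ (A ∩ X) ∖ (Y ∖ X). Then either x ∈ X ∩ A and x ∉ Y; or x ∈ X ∩ A ∩ Y. In each case x ∈ (Y ∩ X) ∪ (X ∪ A), so (A ∩ X) ∖ (Y ∖ X) ⊆ (Y ∩ X) ∪ (X ∪ A).

Reverse inclusion. This inclusion fails. Take X = {1}, A = ∅, Y = ∅; then 1 ∈ (Y ∩ X) ∪ (X ∪ A) but 1 ∉ (A ∩ X) ∖ (Y ∖ X).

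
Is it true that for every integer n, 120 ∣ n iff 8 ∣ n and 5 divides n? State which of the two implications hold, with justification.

Only the forward implication holds.

Forward direction. If 120 ∣ n, write n = 120q. Since 120 = 15·8, n = 8·(15q), so 8 ∣ n; and since 120 = 24·5, n = 5·(24q), so 5 ∣ n.

Converse. This fails: take n = 40. Both 8 ∣ 40 and 5 ∣ 40, yet 40 is not a multiple of 120 (since 40 = 0·120 + 40), so 120 ∤ 40.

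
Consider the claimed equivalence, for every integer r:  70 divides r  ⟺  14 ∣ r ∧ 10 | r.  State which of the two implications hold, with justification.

Both directions hold; the statement is true.

[⇐] Suppose 14 ∣ r and 10 ∣ r. Any common multiple of 14 and 10 is a multiple of their lcm; here lcm(14, 10) = 14·10/gcd(14, 10) = 140/2 = 70, so 70 ∣ r.

[⇒] If 70 ∣ r, write r = 70q. Since 70 = 5·14, r = 14·(5q), so 14 ∣ r; and since 70 = 7·10, r = 10·(7q), so 10 ∣ r.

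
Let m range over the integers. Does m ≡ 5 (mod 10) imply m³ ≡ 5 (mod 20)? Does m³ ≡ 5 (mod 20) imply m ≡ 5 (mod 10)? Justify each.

(⇒) fails; (⇐) holds.

(→) This fails: take m = 15. Then 15 ≡ 5 (mod 10), but 15³ = 3375 ≡ 15 (mod 20), not 5.

(←) Conversely, the residues r modulo 20 with r³ ≡ 5 (mod 20) are exactly {5}, and each is ≡ 5 (mod 10).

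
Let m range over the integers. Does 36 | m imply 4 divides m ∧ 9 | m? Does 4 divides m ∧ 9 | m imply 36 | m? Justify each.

(⟸) Suppose 4 ∣ m and 9 ∣ m. Any common multiple of 4 and 9 is a multiple of their lcm; here gcd(4, 9) = 1, so lcm(4, 9) = 4·9 = 36, so 36 ∣ m.

(⟹) If 36 ∣ m, write m = 36q. Since 36 = 9·4, m = 4·(9q), so 4 ∣ m; and since 36 = 4·9, m = 9·(4q), so 9 ∣ m.

Both implications hold.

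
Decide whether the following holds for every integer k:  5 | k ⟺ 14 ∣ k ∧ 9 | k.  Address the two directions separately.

(→) This fails: take k = 5. Certainly 5 ∣ 5, but 14 ∤ 5.

(←) This fails: take k = 126. Both 14 ∣ 126 and 9 ∣ 126, yet 126 is not a multiple of 5 (since 126 = 25·5 + 1), so 5 ∤ 126.

Neither implication holds.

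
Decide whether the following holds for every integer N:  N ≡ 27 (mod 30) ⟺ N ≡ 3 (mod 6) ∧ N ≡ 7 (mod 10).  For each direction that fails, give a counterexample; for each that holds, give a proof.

Both implications hold.

(⇒) Suppose N ≡ 27 (mod 30); write N = 30j + 27. Since 6 ∣ 30, reducing mod 6 gives N ≡ 27 ≡ 3 (mod 6); since 10 ∣ 30, reducing mod 10 gives N ≡ 27 ≡ 7 (mod 10).

(⇐) Conversely, if N ≡ 3 (mod 6) and N ≡ 7 (mod 10), then by the Chinese remainder theorem N ≡ 27 (mod 30). This is exactly N ≡ 27 (mod 30).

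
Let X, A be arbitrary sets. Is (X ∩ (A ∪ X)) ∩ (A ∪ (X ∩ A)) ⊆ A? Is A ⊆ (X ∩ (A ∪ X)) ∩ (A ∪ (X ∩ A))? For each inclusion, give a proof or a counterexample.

(⊆) holds; (⊇) fails.

(⟸) This inclusion fails. Take X = ∅, A = {1}; then 1 ∈ A but 1 ∉ (X ∩ (A ∪ X)) ∩ (A ∪ (X ∩ A)).

(⟹) Let x ∈ (X ∩ (A ∪ X)) ∩ (A ∪ (X ∩ A)). Then x ∈ X ∩ A, from which x ∈ A.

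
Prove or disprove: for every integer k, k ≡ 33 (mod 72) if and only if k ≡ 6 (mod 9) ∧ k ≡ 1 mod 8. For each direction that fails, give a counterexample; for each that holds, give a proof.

Both directions hold.

(⟹) Suppose k ≡ 33 (mod 72); write k = 72j + 33. Since 9 ∣ 72, reducing mod 9 gives k ≡ 33 ≡ 6 (mod 9); since 8 ∣ 72, reducing mod 8 gives k ≡ 33 ≡ 1 (mod 8).

(⟸) Conversely, if k ≡ 6 (mod 9) and k ≡ 1 (mod 8), then by the Chinese remainder theorem k ≡ 33 (mod 72). This is exactly k ≡ 33 (mod 72).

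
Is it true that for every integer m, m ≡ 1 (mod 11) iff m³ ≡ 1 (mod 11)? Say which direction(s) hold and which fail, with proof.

[⇐] Suppose m³ ≡ 1 (mod 11). The only residue r in {0, …, 10} with r³ ≡ 1 (mod 11) is r = 1, so m ≡ 1 (mod 11).

[⇒] Suppose m ≡ 1 (mod 11). Write m = 11j + 1. Then (11j + 1)³ = 1331j³ + 363j² + 33j + 1 = 11(121j³ + 33j² + 3j) + 1, so m³ ≡ 1 (mod 11).

Both directions hold; the statement is true.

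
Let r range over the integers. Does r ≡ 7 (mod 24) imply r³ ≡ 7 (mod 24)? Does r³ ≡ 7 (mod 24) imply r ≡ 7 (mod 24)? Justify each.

(⟹) Suppose r ≡ 7 (mod 24). Write r = 24j + 7. Then (24j + 7)³ = 13824j³ + 12096j² + 3528j + 343 = 24(576j³ + 504j² + 147j + 14) + 7, so r³ ≡ 7 (mod 24).

(⟸) Conversely, suppose r³ ≡ 7 (mod 24). The only residue r in {0, …, 23} with r³ ≡ 7 (mod 24) is r = 7, so r ≡ 7 (mod 24).

Both implications hold.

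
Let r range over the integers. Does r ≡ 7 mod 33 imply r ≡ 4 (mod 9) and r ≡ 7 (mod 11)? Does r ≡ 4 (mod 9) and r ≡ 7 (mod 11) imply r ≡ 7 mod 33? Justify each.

The forward direction fails; the converse holds.

(⟹) This fails: r = 73 gives 73 ≡ 7 (mod 33) but 73 ≡ 1 (mod 9), so the conjunction on the right does not hold.

(⟸) Conversely, if r ≡ 4 (mod 9) and r ≡ 7 (mod 11), then by the Chinese remainder theorem r ≡ 40 (mod 99). Since 40 ≡ 7 (mod 33) and 33 ∣ 99, we get r ≡ 7 (mod 33).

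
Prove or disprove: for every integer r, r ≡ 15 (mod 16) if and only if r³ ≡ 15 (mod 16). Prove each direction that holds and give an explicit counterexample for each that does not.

Both directions hold.

(→) Suppose r ≡ 15 (mod 16). Write r = 16j + 15. Then (16j + 15)³ = 4096j³ + 11520j² + 10800j + 3375 = 16(256j³ + 720j² + 675j + 210) + 15, so r³ ≡ 15 (mod 16).

(←) Conversely, suppose r³ ≡ 15 (mod 16). The only residue r in {0, …, 15} with r³ ≡ 15 (mod 16) is r = 15, so r ≡ 15 (mod 16).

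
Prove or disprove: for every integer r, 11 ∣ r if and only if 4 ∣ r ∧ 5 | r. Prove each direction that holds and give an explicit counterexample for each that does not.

[⇒] This fails: take r = 11. Certainly 11 ∣ 11, but 4 ∤ 11.

[⇐] This fails: take r = 20. Both 4 ∣ 20 and 5 ∣ 20, yet 20 is not a multiple of 11 (since 20 = 1·11 + 9), so 11 ∤ 20.

(⇒) fails and (⇐) fails.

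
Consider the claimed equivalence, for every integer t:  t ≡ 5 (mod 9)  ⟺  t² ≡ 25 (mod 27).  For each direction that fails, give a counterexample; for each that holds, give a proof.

(⟹) This fails: take t = 14. Then 14 ≡ 5 (mod 9), but 14² = 196 ≡ 7 (mod 27), not 25.

(⟸) This fails: take t = 22. Then 22² = 484 ≡ 25 (mod 27), yet 22 ≡ 4 (mod 9), not 5.

Neither direction holds.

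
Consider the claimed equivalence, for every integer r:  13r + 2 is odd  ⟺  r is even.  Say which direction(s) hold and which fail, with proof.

Forward direction. This fails: r = 7 gives 13r + 2 = 93, which is odd, but 7 is odd, not even.

Converse. This also fails: r = 2 is even, but 13r + 2 = 28 is even, not odd.

(⇒) fails and (⇐) fails.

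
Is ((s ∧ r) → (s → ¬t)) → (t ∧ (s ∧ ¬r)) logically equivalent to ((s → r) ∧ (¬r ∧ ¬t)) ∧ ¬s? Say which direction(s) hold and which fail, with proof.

Both directions fail.

(→) This fails. Under r = F, s = T, t = T, the left side is true but the right side is false.

(←) This fails. Under r = F, s = F, t = F, the left side is false but the right side is true.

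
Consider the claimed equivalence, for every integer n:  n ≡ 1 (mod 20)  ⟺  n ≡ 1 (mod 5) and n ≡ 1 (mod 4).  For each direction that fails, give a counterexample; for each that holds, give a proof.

(⟹) Suppose n ≡ 1 (mod 20); write n = 20j + 1. Since 5 ∣ 20, reducing mod 5 gives n ≡ 1 (mod 5); since 4 ∣ 20, reducing mod 4 gives n ≡ 1 (mod 4).

(⟸) Conversely, if n ≡ 1 (mod 5) and n ≡ 1 (mod 4), then by the Chinese remainder theorem n ≡ 1 (mod 20). This is exactly n ≡ 1 (mod 20).

The biconditional holds.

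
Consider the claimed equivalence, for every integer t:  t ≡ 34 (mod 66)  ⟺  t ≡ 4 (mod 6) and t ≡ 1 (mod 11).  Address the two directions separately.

(⇒) Suppose t ≡ 34 (mod 66); write t = 66j + 34. Since 6 ∣ 66, reducing mod 6 gives t ≡ 34 ≡ 4 (mod 6); since 11 ∣ 66, reducing mod 11 gives t ≡ 34 ≡ 1 (mod 11).

(⇐) Conversely, if t ≡ 4 (mod 6) and t ≡ 1 (mod 11), then by the Chinese remainder theorem t ≡ 34 (mod 66). This is exactly t ≡ 34 (mod 66).

Both directions hold; the statement is true.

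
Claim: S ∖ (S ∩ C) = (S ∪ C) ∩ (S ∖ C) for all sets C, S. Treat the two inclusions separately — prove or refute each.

(⊆) Let x ∈ S ∖ (S ∩ C). Then x ∈ S and x ∉ C, from which x ∈ (S ∪ C) ∩ (S ∖ C).

(⊇) Let x ∈ (S ∪ C) ∩ (S ∖ C). Then x ∈ S and x ∉ C, from which x ∈ S ∖ (S ∩ C).

Both inclusions hold; the sets are equal.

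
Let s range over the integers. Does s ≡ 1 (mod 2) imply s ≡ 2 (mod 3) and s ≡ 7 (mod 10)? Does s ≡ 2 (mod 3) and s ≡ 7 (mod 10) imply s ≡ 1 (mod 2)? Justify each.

(→) This fails: s = 1 gives 1 ≡ 1 (mod 2) but 1 ≡ 1 (mod 3), so the conjunction on the right does not hold.

(←) Conversely, if s ≡ 2 (mod 3) and s ≡ 7 (mod 10), then by the Chinese remainder theorem s ≡ 17 (mod 30). Since 17 ≡ 1 (mod 2) and 2 ∣ 30, we get s ≡ 1 (mod 2).

(⇒) fails; (⇐) holds.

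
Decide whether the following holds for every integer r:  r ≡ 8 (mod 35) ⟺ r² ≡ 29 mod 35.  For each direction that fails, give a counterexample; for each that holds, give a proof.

Not equivalent: only (⇒) holds.

Forward direction. Suppose r ≡ 8 (mod 35). Write r = 35j + 8. Then (35j + 8)² = 1225j² + 560j + 64 = 35(35j² + 16j + 1) + 29, so r² ≡ 29 (mod 35).

Converse. This fails: take r = 13. Then 13² = 169 ≡ 29 (mod 35), yet 13 ≡ 13 (mod 35), not 8.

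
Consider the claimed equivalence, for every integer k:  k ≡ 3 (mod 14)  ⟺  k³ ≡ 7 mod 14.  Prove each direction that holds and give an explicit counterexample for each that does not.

[⇒] This fails: take k = 3. Then 3 ≡ 3 (mod 14), but 3³ = 27 ≡ 13 (mod 14), not 7.

[⇐] This fails: take k = 7. Then 7³ = 343 ≡ 7 (mod 14), yet 7 ≡ 7 (mod 14), not 3.

(⇒) fails and (⇐) fails.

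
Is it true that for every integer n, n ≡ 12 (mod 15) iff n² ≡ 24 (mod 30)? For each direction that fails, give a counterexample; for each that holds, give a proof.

Forward direction. This fails: take n = 27. Then 27 ≡ 12 (mod 15), but 27² = 729 ≡ 9 (mod 30), not 24.

Converse. This fails: take n = 18. Then 18² = 324 ≡ 24 (mod 30), yet 18 ≡ 3 (mod 15), not 12.

Neither implication holds.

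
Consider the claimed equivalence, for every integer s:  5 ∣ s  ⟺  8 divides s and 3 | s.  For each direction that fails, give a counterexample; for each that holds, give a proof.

[⇒] This fails: take s = 5. Certainly 5 ∣ 5, but 8 ∤ 5.

[⇐] This fails: take s = 24. Both 8 ∣ 24 and 3 ∣ 24, yet 24 is not a multiple of 5 (since 24 = 4·5 + 4), so 5 ∤ 24.

Neither direction holds.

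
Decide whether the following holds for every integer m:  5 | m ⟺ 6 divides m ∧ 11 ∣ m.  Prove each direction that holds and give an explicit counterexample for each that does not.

(→) This fails: take m = 5. Certainly 5 ∣ 5, but 6 ∤ 5.

(←) This fails: take m = 66. Both 6 ∣ 66 and 11 ∣ 66, yet 66 is not a multiple of 5 (since 66 = 13·5 + 1), so 5 ∤ 66.

Both directions fail.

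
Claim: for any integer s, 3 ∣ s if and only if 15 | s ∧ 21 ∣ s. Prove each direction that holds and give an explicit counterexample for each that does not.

The forward direction fails; the converse holds.

Forward direction. This fails: take s = 3. Certainly 3 ∣ 3, but 15 ∤ 3.

Converse. Suppose 15 ∣ s and 21 ∣ s. Any common multiple of 15 and 21 is a multiple of their lcm; here lcm(15, 21) = 15·21/gcd(15, 21) = 315/3 = 105, so 105 ∣ s. Since 3 ∣ 105, it follows that 3 ∣ s.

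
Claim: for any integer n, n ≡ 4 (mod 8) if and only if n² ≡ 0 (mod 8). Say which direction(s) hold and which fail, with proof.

Only the forward direction holds.

(⟹) Suppose n ≡ 4 (mod 8). Write n = 8j + 4. Then (8j + 4)² = 64j² + 64j + 16 = 8(8j² + 8j + 2) + 0, so n² ≡ 0 (mod 8).

(⟸) This fails: take n = 0. Then 0² = 0 ≡ 0 (mod 8), yet 0 ≡ 0 (mod 8), not 4.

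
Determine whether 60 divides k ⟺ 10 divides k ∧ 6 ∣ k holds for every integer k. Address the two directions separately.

Only the forward direction holds.

[⇒] If 60 ∣ k, write k = 60q. Since 60 = 6·10, k = 10·(6q), so 10 ∣ k; and since 60 = 10·6, k = 6·(10q), so 6 ∣ k.

[⇐] This fails: take k = 30. Both 10 ∣ 30 and 6 ∣ 30, yet 30 is not a multiple of 60 (since 30 = 0·60 + 30), so 60 ∤ 30.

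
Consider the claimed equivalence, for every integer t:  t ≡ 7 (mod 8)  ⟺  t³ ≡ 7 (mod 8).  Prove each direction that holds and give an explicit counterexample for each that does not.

(⇒) Suppose t ≡ 7 (mod 8). Write t = 8j + 7. Then (8j + 7)³ = 512j³ + 1344j² + 1176j + 343 = 8(64j³ + 168j² + 147j + 42) + 7, so t³ ≡ 7 (mod 8).

(⇐) For the converse, argue contrapositively. If t ≢ 7 (mod 8), then t is congruent to one of 0, 1, 2, 3, 4, 5, 6 modulo 8, and these give t³ ≡ 0, 1, 0, 3, 0, 5, 0 respectively — never 7.

Both implications hold.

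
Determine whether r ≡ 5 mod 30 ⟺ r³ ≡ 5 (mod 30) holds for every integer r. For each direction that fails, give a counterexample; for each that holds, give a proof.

[⇒] Suppose r ≡ 5 mod 30. Write r = 30j + 5. Then (30j + 5)³ = 27000j³ + 13500j² + 2250j + 125 = 30(900j³ + 450j² + 75j + 4) + 5, so r³ ≡ 5 (mod 30).

[⇐] Conversely, suppose r³ ≡ 5 (mod 30). The only residue r in {0, …, 29} with r³ ≡ 5 (mod 30) is r = 5, so r ≡ 5 (mod 30).

The biconditional holds.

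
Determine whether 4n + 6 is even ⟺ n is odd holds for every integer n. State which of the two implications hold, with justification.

(←) Suppose n is odd. Since 4 is even, 4n is even for every n, so 4n + 6 has the same parity as 6, which is even. Hence 4n + 6 is even.

(→) This fails: take n = 6. Then 4n + 6 = 30, which is even, yet n = 6 is even, not odd.

Only the converse holds.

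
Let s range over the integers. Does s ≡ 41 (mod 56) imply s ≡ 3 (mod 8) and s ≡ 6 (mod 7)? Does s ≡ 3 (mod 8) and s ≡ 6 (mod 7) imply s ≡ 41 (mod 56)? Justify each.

(⇒) This fails: s = 41 gives 41 ≡ 41 (mod 56) but 41 ≡ 1 (mod 8), so the conjunction on the right does not hold.

(⇐) This fails: s = 27 satisfies both congruences on the right (27 ≡ 3 mod 8 and 27 ≡ 6 mod 7) yet 27 ≡ 27 (mod 56), not 41.

Both directions fail.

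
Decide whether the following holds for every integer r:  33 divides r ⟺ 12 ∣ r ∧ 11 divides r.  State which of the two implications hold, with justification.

Forward direction. This fails: take r = 33. Certainly 33 ∣ 33, but 12 ∤ 33.

Converse. Suppose 12 ∣ r and 11 ∣ r. Any common multiple of 12 and 11 is a multiple of their lcm; here gcd(12, 11) = 1, so lcm(12, 11) = 12·11 = 132, so 132 ∣ r. Since 33 ∣ 132, it follows that 33 ∣ r.

Not equivalent: only (⇐) holds.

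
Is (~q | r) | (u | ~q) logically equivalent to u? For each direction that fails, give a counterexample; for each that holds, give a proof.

Not equivalent: only (⇐) holds.

Forward direction. This fails. Under r = F, q = F, u = F, the left side is true but the right side is false.

Converse. Assume the antecedent. If r is true, (~q | r) | (u | ~q) reduces to true regardless of the other variables. If r is false, the antecedent forces (r = F, q = F, u = T) or (r = F, q = T, u = T), and (~q | r) | (u | ~q) holds there. Either way (~q | r) | (u | ~q) holds.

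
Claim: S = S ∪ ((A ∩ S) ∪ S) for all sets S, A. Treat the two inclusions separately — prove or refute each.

Both inclusions hold; the sets are equal.

Forward inclusion. Let x ∈ S. Then either x ∈ S and x ∉ A; or x ∈ S ∩ A. In each case x ∈ S ∪ ((A ∩ S) ∪ S), so S ⊆ S ∪ ((A ∩ S) ∪ S).

Reverse inclusion. Let x ∈ S ∪ ((A ∩ S) ∪ S). Then either x ∈ S and x ∉ A; or x ∈ S ∩ A. In each case x ∈ S, so S ∪ ((A ∩ S) ∪ S) ⊆ S.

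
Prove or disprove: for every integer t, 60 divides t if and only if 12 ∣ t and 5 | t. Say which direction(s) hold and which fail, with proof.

Forward direction. If 60 ∣ t, write t = 60q. Since 60 = 5·12, t = 12·(5q), so 12 ∣ t; and since 60 = 12·5, t = 5·(12q), so 5 ∣ t.

Converse. Suppose 12 ∣ t and 5 ∣ t. Any common multiple of 12 and 5 is a multiple of their lcm; here gcd(12, 5) = 1, so lcm(12, 5) = 12·5 = 60, so 60 ∣ t.

Both directions hold.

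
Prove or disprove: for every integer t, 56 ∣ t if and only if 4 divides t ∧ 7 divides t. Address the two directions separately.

The forward direction holds; the converse fails.

(←) This fails: take t = 28. Both 4 ∣ 28 and 7 ∣ 28, yet 28 is not a multiple of 56 (since 28 = 0·56 + 28), so 56 ∤ 28.

(→) If 56 ∣ t, write t = 56q. Since 56 = 14·4, t = 4·(14q), so 4 ∣ t; and since 56 = 8·7, t = 7·(8q), so 7 ∣ t.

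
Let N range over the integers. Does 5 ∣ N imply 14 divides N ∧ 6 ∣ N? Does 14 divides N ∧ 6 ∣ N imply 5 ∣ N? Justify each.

Neither implication holds.

[⇒] This fails: take N = 5. Certainly 5 ∣ 5, but 14 ∤ 5.

[⇐] This fails: take N = 42. Both 14 ∣ 42 and 6 ∣ 42, yet 42 is not a multiple of 5 (since 42 = 8·5 + 2), so 5 ∤ 42.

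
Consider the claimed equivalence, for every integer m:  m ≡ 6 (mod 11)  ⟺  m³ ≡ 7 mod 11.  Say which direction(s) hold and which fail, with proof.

Equivalent; both directions hold.

[⇒] Suppose m ≡ 6 (mod 11). Write m = 11j + 6. Then (11j + 6)³ = 1331j³ + 2178j² + 1188j + 216 = 11(121j³ + 198j² + 108j + 19) + 7, so m³ ≡ 7 (mod 11).

[⇐] Conversely, suppose m³ ≡ 7 (mod 11). The only residue r in {0, …, 10} with r³ ≡ 7 (mod 11) is r = 6, so m ≡ 6 (mod 11).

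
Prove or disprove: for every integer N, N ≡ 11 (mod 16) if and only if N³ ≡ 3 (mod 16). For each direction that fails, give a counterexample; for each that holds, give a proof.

Both directions hold.

Forward direction. Suppose N ≡ 11 (mod 16). Write N = 16j + 11. Then (16j + 11)³ = 4096j³ + 8448j² + 5808j + 1331 = 16(256j³ + 528j² + 363j + 83) + 3, so N³ ≡ 3 (mod 16).

Converse. Suppose N³ ≡ 3 (mod 16). The only residue r in {0, …, 15} with r³ ≡ 3 (mod 16) is r = 11, so N ≡ 11 (mod 16).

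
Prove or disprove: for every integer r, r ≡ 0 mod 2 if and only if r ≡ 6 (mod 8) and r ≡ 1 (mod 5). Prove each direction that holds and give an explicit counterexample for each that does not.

(→) This fails: r = 0 gives 0 ≡ 0 (mod 2) but 0 ≡ 0 (mod 8), so the conjunction on the right does not hold.

(←) Conversely, if r ≡ 6 (mod 8) and r ≡ 1 (mod 5), then by the Chinese remainder theorem r ≡ 6 (mod 40). Since 6 ≡ 0 (mod 2) and 2 ∣ 40, we get r ≡ 0 (mod 2).

(⇒) fails; (⇐) holds.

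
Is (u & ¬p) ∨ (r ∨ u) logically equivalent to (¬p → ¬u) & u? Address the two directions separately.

The forward direction fails; the converse holds.

[⇒] This fails. Under u = T, p = F, r = F, the left side is true but the right side is false.

[⇐] Assume the antecedent. If u is true, (u & ¬p) ∨ (r ∨ u) reduces to true regardless of the other variables. If u is false, the antecedent cannot hold. Either way (u & ¬p) ∨ (r ∨ u) holds.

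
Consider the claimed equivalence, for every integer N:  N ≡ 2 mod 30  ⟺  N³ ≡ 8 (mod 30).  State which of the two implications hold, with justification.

[⇒] Suppose N ≡ 2 mod 30. Write N = 30j + 2. Then (30j + 2)³ = 27000j³ + 5400j² + 360j + 8 = 30(900j³ + 180j² + 12j) + 8, so N³ ≡ 8 (mod 30).

[⇐] Conversely, suppose N³ ≡ 8 (mod 30). The only residue r in {0, …, 29} with r³ ≡ 8 (mod 30) is r = 2, so N ≡ 2 (mod 30).

Both implications hold.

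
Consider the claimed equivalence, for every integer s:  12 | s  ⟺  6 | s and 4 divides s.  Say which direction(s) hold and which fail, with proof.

The biconditional holds.

(→) If 12 ∣ s, write s = 12q. Since 12 = 2·6, s = 6·(2q), so 6 ∣ s; and since 12 = 3·4, s = 4·(3q), so 4 ∣ s.

(←) Suppose 6 ∣ s and 4 ∣ s. Any common multiple of 6 and 4 is a multiple of their lcm; here lcm(6, 4) = 6·4/gcd(6, 4) = 24/2 = 12, so 12 ∣ s.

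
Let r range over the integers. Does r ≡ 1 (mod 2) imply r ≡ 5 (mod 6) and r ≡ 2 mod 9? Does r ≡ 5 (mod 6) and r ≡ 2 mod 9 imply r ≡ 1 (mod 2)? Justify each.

(⇒) fails; (⇐) holds.

(→) This fails: r = 1 gives 1 ≡ 1 (mod 2) but 1 ≡ 1 (mod 6), so the conjunction on the right does not hold.

(←) Conversely, if r ≡ 5 (mod 6) and r ≡ 2 (mod 9), then by the Chinese remainder theorem r ≡ 11 (mod 18). Since 11 ≡ 1 (mod 2) and 2 ∣ 18, we get r ≡ 1 (mod 2).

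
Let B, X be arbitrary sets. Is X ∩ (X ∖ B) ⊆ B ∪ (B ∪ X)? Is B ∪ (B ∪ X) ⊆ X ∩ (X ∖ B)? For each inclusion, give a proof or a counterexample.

The sets are not equal: only the forward inclusion holds.

Forward inclusion. Let x ∈ X ∩ (X ∖ B). Then x ∈ X and x ∉ B, from which x ∈ B ∪ (B ∪ X).

Reverse inclusion. This inclusion fails. Take B = {1}, X = ∅; then 1 ∈ B ∪ (B ∪ X) but 1 ∉ X ∩ (X ∖ B).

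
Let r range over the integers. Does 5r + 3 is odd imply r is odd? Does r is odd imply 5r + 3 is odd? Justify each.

[⇒] This fails: r = 6 gives 5r + 3 = 33, which is odd, but 6 is even, not odd.

[⇐] This also fails: r = 7 is odd, but 5r + 3 = 38 is even, not odd.

Neither implication holds.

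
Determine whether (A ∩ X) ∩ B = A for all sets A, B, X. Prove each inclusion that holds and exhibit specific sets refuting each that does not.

Only the forward inclusion holds.

(⊆) Let x ∈ (A ∩ X) ∩ B. Then x ∈ A ∩ B ∩ X, from which x ∈ A.

(⊇) This inclusion fails. Take A = {1}, B = ∅, X = ∅; then 1 ∈ A but 1 ∉ (A ∩ X) ∩ B.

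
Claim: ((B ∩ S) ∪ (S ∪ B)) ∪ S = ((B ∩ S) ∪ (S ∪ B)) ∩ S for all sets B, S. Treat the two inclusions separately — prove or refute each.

(⊆) fails; (⊇) holds.

(⟹) This inclusion fails. Take B = {1}, S = ∅; then 1 ∈ ((B ∩ S) ∪ (S ∪ B)) ∪ S but 1 ∉ ((B ∩ S) ∪ (S ∪ B)) ∩ S.

(⟸) Let x ∈ ((B ∩ S) ∪ (S ∪ B)) ∩ S. Then either x ∈ S and x ∉ B; or x ∈ B ∩ S. In each case x ∈ ((B ∩ S) ∪ (S ∪ B)) ∪ S, so ((B ∩ S) ∪ (S ∪ B)) ∩ S ⊆ ((B ∩ S) ∪ (S ∪ B)) ∪ S.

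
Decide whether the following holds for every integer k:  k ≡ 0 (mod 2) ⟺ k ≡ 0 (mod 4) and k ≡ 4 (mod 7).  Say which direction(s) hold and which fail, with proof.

(⟹) This fails: k = 0 gives 0 ≡ 0 (mod 2) but 0 ≡ 0 (mod 7), so the conjunction on the right does not hold.

(⟸) Conversely, if k ≡ 0 (mod 4) and k ≡ 4 (mod 7), then by the Chinese remainder theorem k ≡ 4 (mod 28). Since 4 ≡ 0 (mod 2) and 2 ∣ 28, we get k ≡ 0 (mod 2).

The forward direction fails; the converse holds.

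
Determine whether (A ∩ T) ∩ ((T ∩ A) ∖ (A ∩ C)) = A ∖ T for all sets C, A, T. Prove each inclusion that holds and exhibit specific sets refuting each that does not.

Forward inclusion. This inclusion fails. Take C = ∅, A = {1}, T = {1}; then 1 ∈ (A ∩ T) ∩ ((T ∩ A) ∖ (A ∩ C)) but 1 ∉ A ∖ T.

Reverse inclusion. This inclusion fails. Take C = ∅, A = {1}, T = ∅; then 1 ∈ A ∖ T but 1 ∉ (A ∩ T) ∩ ((T ∩ A) ∖ (A ∩ C)).

Both inclusions fail.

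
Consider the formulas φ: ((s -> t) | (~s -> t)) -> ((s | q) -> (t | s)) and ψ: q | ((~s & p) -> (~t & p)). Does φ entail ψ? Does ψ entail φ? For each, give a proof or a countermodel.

Neither direction holds.

Forward direction. This fails. Under q = F, s = F, p = T, t = T, the left side is true but the right side is false.

Converse. This fails. Under q = T, s = F, p = F, t = F, the left side is false but the right side is true.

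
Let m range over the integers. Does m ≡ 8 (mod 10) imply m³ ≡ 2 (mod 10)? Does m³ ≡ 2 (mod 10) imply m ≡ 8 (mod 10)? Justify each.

Equivalent; both directions hold.

(⇒) Suppose m ≡ 8 (mod 10). Write m = 10j + 8. Then (10j + 8)³ = 1000j³ + 2400j² + 1920j + 512 = 10(100j³ + 240j² + 192j + 51) + 2, so m³ ≡ 2 (mod 10).

(⇐) For the converse, argue contrapositively. If m ≢ 8 (mod 10), then m is congruent to one of 0, 1, 2, 3, 4, 5, 6, 7, 9 modulo 10, and these give m³ ≡ 0, 1, 8, 7, 4, 5, 6, 3, 9 respectively — never 2.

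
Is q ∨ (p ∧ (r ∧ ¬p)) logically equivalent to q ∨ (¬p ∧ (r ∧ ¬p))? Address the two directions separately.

The forward direction holds; the converse fails.

(←) This fails. Under r = T, q = F, p = F, the left side is false but the right side is true.

(→) Assume the antecedent. If r is true, the antecedent forces (r = T, q = T, p = F) or (r = T, q = T, p = T), and q ∨ (¬p ∧ (r ∧ ¬p)) holds there. If r is false, the antecedent forces (r = F, q = T, p = F) or (r = F, q = T, p = T), and q ∨ (¬p ∧ (r ∧ ¬p)) holds there. Either way q ∨ (¬p ∧ (r ∧ ¬p)) holds.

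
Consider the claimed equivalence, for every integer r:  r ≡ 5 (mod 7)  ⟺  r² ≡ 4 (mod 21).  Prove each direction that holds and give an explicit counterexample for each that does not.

(→) This fails: take r = 12. Then 12 ≡ 5 (mod 7), but 12² = 144 ≡ 18 (mod 21), not 4.

(←) This fails: take r = 2. Then 2² = 4 ≡ 4 (mod 21), yet 2 ≡ 2 (mod 7), not 5.

Neither direction holds.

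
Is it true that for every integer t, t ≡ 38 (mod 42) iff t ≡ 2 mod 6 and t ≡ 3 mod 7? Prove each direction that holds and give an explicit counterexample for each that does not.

Both implications hold.

(⇒) Suppose t ≡ 38 (mod 42); write t = 42j + 38. Since 6 ∣ 42, reducing mod 6 gives t ≡ 38 ≡ 2 (mod 6); since 7 ∣ 42, reducing mod 7 gives t ≡ 38 ≡ 3 (mod 7).

(⇐) Conversely, if t ≡ 2 (mod 6) and t ≡ 3 (mod 7), then by the Chinese remainder theorem t ≡ 38 (mod 42). This is exactly t ≡ 38 (mod 42).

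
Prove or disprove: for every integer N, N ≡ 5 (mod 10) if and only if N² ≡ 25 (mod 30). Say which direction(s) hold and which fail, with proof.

Converse. The residues r modulo 30 with r² ≡ 25 (mod 30) are exactly {5, 25}, and each is ≡ 5 (mod 10).

Forward direction. This fails: take N = 15. Then 15 ≡ 5 (mod 10), but 15² = 225 ≡ 15 (mod 30), not 25.

Not equivalent: only (⇐) holds.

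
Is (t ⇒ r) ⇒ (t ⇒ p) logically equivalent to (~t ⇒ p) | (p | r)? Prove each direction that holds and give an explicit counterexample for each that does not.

Forward direction. This fails. Under r = F, p = F, t = F, the left side is true but the right side is false.

Converse. This fails. Under r = T, p = F, t = T, the left side is false but the right side is true.

Neither direction holds.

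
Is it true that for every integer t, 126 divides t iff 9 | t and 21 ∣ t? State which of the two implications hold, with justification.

(⇒) holds; (⇐) fails.

(⟸) This fails: take t = 63. Both 9 ∣ 63 and 21 ∣ 63, yet 63 is not a multiple of 126 (since 63 = 0·126 + 63), so 126 ∤ 63.

(⟹) If 126 ∣ t, write t = 126q. Since 126 = 14·9, t = 9·(14q), so 9 ∣ t; and since 126 = 6·21, t = 21·(6q), so 21 ∣ t.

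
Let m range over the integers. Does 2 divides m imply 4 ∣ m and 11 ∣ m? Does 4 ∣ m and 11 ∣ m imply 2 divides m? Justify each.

(⇒) This fails: take m = 2. Certainly 2 ∣ 2, but 4 ∤ 2.

(⇐) Suppose 4 ∣ m and 11 ∣ m. Any common multiple of 4 and 11 is a multiple of their lcm; here gcd(4, 11) = 1, so lcm(4, 11) = 4·11 = 44, so 44 ∣ m. Since 2 ∣ 44, it follows that 2 ∣ m.

Only the converse holds.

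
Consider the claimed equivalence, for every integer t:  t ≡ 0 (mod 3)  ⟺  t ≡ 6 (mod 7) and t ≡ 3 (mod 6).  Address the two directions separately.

Not equivalent: only (⇐) holds.

(⟸) If t ≡ 6 (mod 7) and t ≡ 3 (mod 6), then by the Chinese remainder theorem t ≡ 27 (mod 42). Since 27 ≡ 0 (mod 3) and 3 ∣ 42, we get t ≡ 0 (mod 3).

(⟹) This fails: t = 0 gives 0 ≡ 0 (mod 3) but 0 ≡ 0 (mod 7), so the conjunction on the right does not hold.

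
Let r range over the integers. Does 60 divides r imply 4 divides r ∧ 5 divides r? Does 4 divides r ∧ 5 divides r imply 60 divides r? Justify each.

Only the forward implication holds.

(⇒) If 60 ∣ r, write r = 60q. Since 60 = 15·4, r = 4·(15q), so 4 ∣ r; and since 60 = 12·5, r = 5·(12q), so 5 ∣ r.

(⇐) This fails: take r = 20. Both 4 ∣ 20 and 5 ∣ 20, yet 20 is not a multiple of 60 (since 20 = 0·60 + 20), so 60 ∤ 20.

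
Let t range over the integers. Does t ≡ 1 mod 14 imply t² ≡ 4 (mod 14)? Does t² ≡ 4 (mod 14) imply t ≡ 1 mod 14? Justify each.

(⇒) fails and (⇐) fails.

(→) This fails: take t = 1. Then 1 ≡ 1 (mod 14), but 1² = 1 ≡ 1 (mod 14), not 4.

(←) This fails: take t = 2. Then 2² = 4 ≡ 4 (mod 14), yet 2 ≡ 2 (mod 14), not 1.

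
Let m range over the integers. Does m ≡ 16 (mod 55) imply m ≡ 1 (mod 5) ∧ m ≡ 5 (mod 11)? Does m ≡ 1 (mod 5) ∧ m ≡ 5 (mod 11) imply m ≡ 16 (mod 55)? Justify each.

(⟸) If m ≡ 1 (mod 5) and m ≡ 5 (mod 11), then by the Chinese remainder theorem m ≡ 16 (mod 55). This is exactly m ≡ 16 (mod 55).

(⟹) Suppose m ≡ 16 (mod 55); write m = 55j + 16. Since 5 ∣ 55, reducing mod 5 gives m ≡ 16 ≡ 1 (mod 5); since 11 ∣ 55, reducing mod 11 gives m ≡ 16 ≡ 5 (mod 11).

Both directions hold; the statement is true.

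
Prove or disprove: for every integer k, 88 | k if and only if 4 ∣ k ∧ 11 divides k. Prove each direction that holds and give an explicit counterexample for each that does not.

Not equivalent: only (⇒) holds.

(⇒) If 88 ∣ k, write k = 88q. Since 88 = 22·4, k = 4·(22q), so 4 ∣ k; and since 88 = 8·11, k = 11·(8q), so 11 ∣ k.

(⇐) This fails: take k = 44. Both 4 ∣ 44 and 11 ∣ 44, yet 44 is not a multiple of 88 (since 44 = 0·88 + 44), so 88 ∤ 44.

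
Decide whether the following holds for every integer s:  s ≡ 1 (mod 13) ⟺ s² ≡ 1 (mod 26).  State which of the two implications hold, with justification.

Both directions fail.

(⇒) This fails: take s = 14. Then 14 ≡ 1 (mod 13), but 14² = 196 ≡ 14 (mod 26), not 1.

(⇐) This fails: take s = 25. Then 25² = 625 ≡ 1 (mod 26), yet 25 ≡ 12 (mod 13), not 1.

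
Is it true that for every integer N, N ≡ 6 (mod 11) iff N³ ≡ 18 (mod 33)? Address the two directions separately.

(⇒) This fails: take N = 17. Then 17 ≡ 6 (mod 11), but 17³ = 4913 ≡ 29 (mod 33), not 18.

(⇐) Conversely, the residues r modulo 33 with r³ ≡ 18 (mod 33) are exactly {6}, and each is ≡ 6 (mod 11).

Not equivalent: only (⇐) holds.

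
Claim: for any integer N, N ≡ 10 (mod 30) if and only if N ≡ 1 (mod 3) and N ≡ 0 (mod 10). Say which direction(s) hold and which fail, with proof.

Both directions hold.

Forward direction. Suppose N ≡ 10 (mod 30); write N = 30j + 10. Since 3 ∣ 30, reducing mod 3 gives N ≡ 10 ≡ 1 (mod 3); since 10 ∣ 30, reducing mod 10 gives N ≡ 10 ≡ 0 (mod 10).

Converse. If N ≡ 1 (mod 3) and N ≡ 0 (mod 10), then by the Chinese remainder theorem N ≡ 10 (mod 30). This is exactly N ≡ 10 (mod 30).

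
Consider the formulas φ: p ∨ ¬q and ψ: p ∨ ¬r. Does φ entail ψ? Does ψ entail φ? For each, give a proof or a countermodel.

(⇒) fails and (⇐) fails.

(⟹) This fails. Under q = F, r = T, p = F, the left side is true but the right side is false.

(⟸) This fails. Under q = T, r = F, p = F, the left side is false but the right side is true.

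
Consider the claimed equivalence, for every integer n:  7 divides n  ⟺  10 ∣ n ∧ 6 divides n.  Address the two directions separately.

(⇒) fails and (⇐) fails.

(→) This fails: take n = 7. Certainly 7 ∣ 7, but 10 ∤ 7.

(←) This fails: take n = 30. Both 10 ∣ 30 and 6 ∣ 30, yet 30 is not a multiple of 7 (since 30 = 4·7 + 2), so 7 ∤ 30.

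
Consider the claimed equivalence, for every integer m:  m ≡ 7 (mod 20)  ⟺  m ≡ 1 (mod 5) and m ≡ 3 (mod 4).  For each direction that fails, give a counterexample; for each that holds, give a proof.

(⇒) fails and (⇐) fails.

(→) This fails: m = 7 gives 7 ≡ 7 (mod 20) but 7 ≡ 2 (mod 5), so the conjunction on the right does not hold.

(←) This fails: m = 11 satisfies both congruences on the right (11 ≡ 1 mod 5 and 11 ≡ 3 mod 4) yet 11 ≡ 11 (mod 20), not 7.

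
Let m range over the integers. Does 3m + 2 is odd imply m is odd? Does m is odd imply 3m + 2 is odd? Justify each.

(⟹) Suppose 3m + 2 is odd. Since 3 is odd, 3m and m have the same parity, so 3m + 2 ≡ m + 2 (mod 2). As 2 is even, 3m + 2 is odd exactly when m is odd. Thus m is odd.

(⟸) Conversely, suppose m is odd; write m = 2j + 1. Then 3m + 2 = 3·(2j + 1) + 2 = 2·3j + 5, which is odd.

Equivalent; both directions hold.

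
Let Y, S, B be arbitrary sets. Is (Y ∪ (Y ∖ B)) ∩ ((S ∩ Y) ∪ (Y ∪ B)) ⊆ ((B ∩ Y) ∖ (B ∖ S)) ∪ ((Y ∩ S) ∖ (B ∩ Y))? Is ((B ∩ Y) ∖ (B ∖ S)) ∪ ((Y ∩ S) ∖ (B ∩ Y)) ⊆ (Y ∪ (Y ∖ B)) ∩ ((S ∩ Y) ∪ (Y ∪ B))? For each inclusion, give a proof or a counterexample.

The sets are not equal: only the reverse inclusion holds.

(⟸) Let x ∈ ((B ∩ Y) ∖ (B ∖ S)) ∪ ((Y ∩ S) ∖ (B ∩ Y)). Then either x ∈ Y ∩ S and x ∉ B; or x ∈ Y ∩ S ∩ B. In each case x ∈ (Y ∪ (Y ∖ B)) ∩ ((S ∩ Y) ∪ (Y ∪ B)), so ((B ∩ Y) ∖ (B ∖ S)) ∪ ((Y ∩ S) ∖ (B ∩ Y)) ⊆ (Y ∪ (Y ∖ B)) ∩ ((S ∩ Y) ∪ (Y ∪ B)).

(⟹) This inclusion fails. Take Y = {1}, S = ∅, B = ∅; then 1 ∈ (Y ∪ (Y ∖ B)) ∩ ((S ∩ Y) ∪ (Y ∪ B)) but 1 ∉ ((B ∩ Y) ∖ (B ∖ S)) ∪ ((Y ∩ S) ∖ (B ∩ Y)).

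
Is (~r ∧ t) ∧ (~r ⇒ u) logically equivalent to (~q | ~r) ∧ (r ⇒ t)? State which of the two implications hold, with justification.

Only the forward implication holds.

[⇒] Assume the antecedent. If t is true, the antecedent forces (t = T, q = F, u = T, r = F) or (t = T, q = T, u = T, r = F), and (~q | ~r) ∧ (r ⇒ t) holds there. If t is false, the antecedent cannot hold. Either way (~q | ~r) ∧ (r ⇒ t) holds.

[⇐] This fails. Under t = F, q = F, u = F, r = F, the left side is false but the right side is true.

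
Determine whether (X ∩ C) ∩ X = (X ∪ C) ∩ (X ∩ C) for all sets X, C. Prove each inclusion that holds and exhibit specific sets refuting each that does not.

The two sets are equal.

(⊆) Let x ∈ (X ∩ C) ∩ X. Then x ∈ X ∩ C, from which x ∈ (X ∪ C) ∩ (X ∩ C).

(⊇) Let x ∈ (X ∪ C) ∩ (X ∩ C). Then x ∈ X ∩ C, from which x ∈ (X ∩ C) ∩ X.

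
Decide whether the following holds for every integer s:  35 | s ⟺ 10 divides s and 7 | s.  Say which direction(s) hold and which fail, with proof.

[⇒] This fails: take s = 35. Certainly 35 ∣ 35, but 10 ∤ 35.

[⇐] Suppose 10 ∣ s and 7 ∣ s. Any common multiple of 10 and 7 is a multiple of their lcm; here gcd(10, 7) = 1, so lcm(10, 7) = 10·7 = 70, so 70 ∣ s. Since 35 ∣ 70, it follows that 35 ∣ s.

Not equivalent: only (⇐) holds.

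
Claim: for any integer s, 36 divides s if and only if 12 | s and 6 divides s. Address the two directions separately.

(⇒) holds; (⇐) fails.

(→) If 36 ∣ s, write s = 36q. Since 36 = 3·12, s = 12·(3q), so 12 ∣ s; and since 36 = 6·6, s = 6·(6q), so 6 ∣ s.

(←) This fails: take s = 12. Both 12 ∣ 12 and 6 ∣ 12, yet 12 is not a multiple of 36 (since 12 = 0·36 + 12), so 36 ∤ 12.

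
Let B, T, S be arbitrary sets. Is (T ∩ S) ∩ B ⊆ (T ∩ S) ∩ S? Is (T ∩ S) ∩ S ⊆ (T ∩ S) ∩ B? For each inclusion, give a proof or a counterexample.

(⊆) holds; (⊇) fails.

(⟹) Let x ∈ (T ∩ S) ∩ B. Then x ∈ B ∩ T ∩ S, from which x ∈ (T ∩ S) ∩ S.

(⟸) This inclusion fails. Take B = ∅, T = {1}, S = {1}; then 1 ∈ (T ∩ S) ∩ S but 1 ∉ (T ∩ S) ∩ B.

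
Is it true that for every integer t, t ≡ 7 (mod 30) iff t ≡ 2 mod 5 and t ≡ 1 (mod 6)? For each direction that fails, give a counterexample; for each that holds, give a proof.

Both directions hold.

(⟸) If t ≡ 2 (mod 5) and t ≡ 1 (mod 6), then by the Chinese remainder theorem t ≡ 7 (mod 30). This is exactly t ≡ 7 (mod 30).

(⟹) Suppose t ≡ 7 (mod 30); write t = 30j + 7. Since 5 ∣ 30, reducing mod 5 gives t ≡ 7 ≡ 2 (mod 5); since 6 ∣ 30, reducing mod 6 gives t ≡ 7 ≡ 1 (mod 6).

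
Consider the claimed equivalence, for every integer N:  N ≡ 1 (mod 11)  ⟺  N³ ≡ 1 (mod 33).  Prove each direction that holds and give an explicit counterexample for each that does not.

(→) This fails: take N = 12. Then 12 ≡ 1 (mod 11), but 12³ = 1728 ≡ 12 (mod 33), not 1.

(←) Conversely, the residues r modulo 33 with r³ ≡ 1 (mod 33) are exactly {1}, and each is ≡ 1 (mod 11).

Not equivalent: only (⇐) holds.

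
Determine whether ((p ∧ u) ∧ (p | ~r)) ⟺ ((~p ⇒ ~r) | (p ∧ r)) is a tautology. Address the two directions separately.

(⟹) Assume the antecedent. If p is true, (~p ⇒ ~r) | (p ∧ r) reduces to true regardless of the other variables. If p is false, the antecedent cannot hold. Either way (~p ⇒ ~r) | (p ∧ r) holds.

(⟸) This fails. Under p = F, r = F, u = F, the left side is false but the right side is true.

Only the forward implication holds.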